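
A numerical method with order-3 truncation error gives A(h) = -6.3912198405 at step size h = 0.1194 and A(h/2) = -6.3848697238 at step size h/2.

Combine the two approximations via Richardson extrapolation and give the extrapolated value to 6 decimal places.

r = 3, so 2^r = 8.
8 × (-6.3848697238) = -51.0789577904; (-51.0789577904) − (-6.3912198405) = -44.6877379499
Denominator 8 − 1 = 7.
So the Richardson estimate is -6.3839625643.
Shift from A(h/2): +0.0009071595.

-6.383963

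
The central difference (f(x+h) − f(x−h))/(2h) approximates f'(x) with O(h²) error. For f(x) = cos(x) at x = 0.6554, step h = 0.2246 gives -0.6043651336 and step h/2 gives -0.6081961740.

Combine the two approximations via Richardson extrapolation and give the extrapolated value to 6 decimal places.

-0.609473

The method has order 2: 2^2 = 4.
Weighted: (-2.4327846960) − (-0.6043651336) = -1.8284195624
(-1.8284195624) ÷ 3 = -0.6094731875
Shift from A(h/2): −0.0012770135.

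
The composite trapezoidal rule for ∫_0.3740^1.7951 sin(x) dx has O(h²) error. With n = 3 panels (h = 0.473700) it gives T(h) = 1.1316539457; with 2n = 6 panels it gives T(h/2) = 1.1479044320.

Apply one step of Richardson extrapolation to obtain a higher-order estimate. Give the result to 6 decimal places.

Leading term ∝ h^2; use weight 4 = 2^2.
Difference of the inputs: 1.1479044320 − 1.1316539457 = 0.0162504863
Divide by 2^2 − 1 = 3: 0.0162504863/3 = 0.0054168288
R = 1.1479044320 + 0.0054168288 = 1.1533212608
Shift from A(h/2): +0.0054168288.

1.153321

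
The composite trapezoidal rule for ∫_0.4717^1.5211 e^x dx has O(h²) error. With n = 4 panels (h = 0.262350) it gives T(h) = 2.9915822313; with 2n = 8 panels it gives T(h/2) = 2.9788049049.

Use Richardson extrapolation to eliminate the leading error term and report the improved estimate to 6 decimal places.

2.974546

r = 2, so 2^r = 4.
2^2×A(h/2) = 11.9152196196; minus A(h) gives 8.9236373883.
Denominator 4 − 1 = 3.
(4×2.9788049049 − 2.9915822313)/(4 − 1) = 2.9745457961
Correction |R − A(h/2)| = 4.259e-03; gap |A(h/2) − A(h)| = 1.278e-02.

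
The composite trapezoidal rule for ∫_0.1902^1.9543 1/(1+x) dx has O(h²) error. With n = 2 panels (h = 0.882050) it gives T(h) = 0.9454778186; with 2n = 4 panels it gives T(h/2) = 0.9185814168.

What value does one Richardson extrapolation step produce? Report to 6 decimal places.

0.909616

Leading term ∝ h^2; use weight 4 = 2^2.
Numerator 4×A(h/2) − A(h) = 4×0.9185814168 − 0.9454778186 = 2.7288478486
R = 2.7288478486/3 = 0.9096159495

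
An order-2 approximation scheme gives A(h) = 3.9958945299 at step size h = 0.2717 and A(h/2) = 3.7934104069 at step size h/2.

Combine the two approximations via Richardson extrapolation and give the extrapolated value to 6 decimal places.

3.725916

r = 2: numerator weight 4, denominator 3.
4·3.7934104069 = 15.1736416276; subtract 3.9958945299 → 11.1777470977
Denominator 4 − 1 = 3.
11.1777470977 ÷ 3 = 3.7259156992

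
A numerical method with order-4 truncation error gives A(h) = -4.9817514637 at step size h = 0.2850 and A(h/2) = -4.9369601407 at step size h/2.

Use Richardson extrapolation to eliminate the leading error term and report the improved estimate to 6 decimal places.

-4.933974

Method order is 4; weight 2^4 = 16.
Weighted: (-78.9913622512) − (-4.9817514637) = -74.0096107875
Divide by 2^4 − 1 = 15.
Extrapolated: (-74.0096107875) / 15 = -4.9339740525
Shift from A(h/2): +0.0029860882.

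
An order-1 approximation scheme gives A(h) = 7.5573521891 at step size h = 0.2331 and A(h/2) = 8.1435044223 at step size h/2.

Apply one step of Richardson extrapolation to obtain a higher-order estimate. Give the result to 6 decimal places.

8.729657

Order 1 gives 2^r = 2 and 2^r − 1 = 1.
2·8.1435044223 = 16.2870088446; 16.2870088446 − 7.5573521891 = 8.7296566555
Divide by 2^1 − 1 = 1.
So the Richardson estimate is 8.7296566555.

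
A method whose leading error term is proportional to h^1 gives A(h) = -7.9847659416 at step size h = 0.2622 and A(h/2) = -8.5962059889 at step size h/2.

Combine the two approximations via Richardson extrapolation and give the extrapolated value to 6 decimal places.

Method order is 1; weight 2^1 = 2.
Top: 2(-8.5962059889) − (-7.9847659416) = -9.2076460362
R = (-9.2076460362)/1 = -9.2076460362

-9.207646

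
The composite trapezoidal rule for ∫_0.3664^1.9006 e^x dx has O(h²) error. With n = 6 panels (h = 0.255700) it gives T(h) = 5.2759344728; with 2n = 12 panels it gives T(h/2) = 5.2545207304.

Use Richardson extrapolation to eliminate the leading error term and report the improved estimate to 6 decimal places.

Method order is 2; weight 2^2 = 4.
4 × 5.2545207304 = 21.0180829216; subtract 5.2759344728 → 15.7421484488
Denominator 4 − 1 = 3.
R = 15.7421484488/3 = 5.2473828163

5.247383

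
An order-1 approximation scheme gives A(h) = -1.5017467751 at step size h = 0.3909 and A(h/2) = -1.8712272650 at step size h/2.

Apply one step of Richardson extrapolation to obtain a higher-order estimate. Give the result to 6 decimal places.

r = 1: numerator weight 2, denominator 1.
2×(-1.8712272650) = -3.7424545300; (-3.7424545300) − (-1.5017467751) = -2.2407077549
Denominator 2 − 1 = 1.
Result: -2.2407077549
Gap between inputs: 3.695e-01; correction applied: −0.3694804899.

-2.240708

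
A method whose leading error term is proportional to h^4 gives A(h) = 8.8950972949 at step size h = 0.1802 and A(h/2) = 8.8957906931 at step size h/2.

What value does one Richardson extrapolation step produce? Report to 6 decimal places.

8.895837

With r = 4 the leading error scales as h^4, so the weight is 2^4 = 16.
2^4·A(h/2) = 142.3326510896; minus A(h) gives 133.4375537947.
(16·8.8957906931 − 8.8950972949)/(16 − 1) = 8.8958369196
Correction |R − A(h/2)| = 4.623e-05; gap |A(h/2) − A(h)| = 6.934e-04.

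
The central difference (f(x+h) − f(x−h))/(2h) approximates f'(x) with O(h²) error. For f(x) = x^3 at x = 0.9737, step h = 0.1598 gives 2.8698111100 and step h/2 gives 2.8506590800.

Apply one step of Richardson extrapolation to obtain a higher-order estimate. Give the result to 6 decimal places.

r = 2: numerator weight 4, denominator 3.
Weighted: 11.4026363200 − 2.8698111100 = 8.5328252100
8.5328252100 ÷ 3 = 2.8442750700
Gap between inputs: 1.915e-02; correction applied: −0.0063840100.

2.844275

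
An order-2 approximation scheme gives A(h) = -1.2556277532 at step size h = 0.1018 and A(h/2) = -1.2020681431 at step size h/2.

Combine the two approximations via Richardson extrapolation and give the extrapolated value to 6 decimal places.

Leading term ∝ h^2; use weight 4 = 2^2.
4*(-1.2020681431) = -4.8082725724; subtract (-1.2556277532) → -3.5526448192
(-3.5526448192) ÷ 3 = -1.1842149397

-1.184215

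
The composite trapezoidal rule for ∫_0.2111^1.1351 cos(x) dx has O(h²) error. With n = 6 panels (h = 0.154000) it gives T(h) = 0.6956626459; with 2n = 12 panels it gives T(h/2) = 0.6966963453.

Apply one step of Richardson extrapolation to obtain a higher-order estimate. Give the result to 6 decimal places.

Error is O(h^2); halving h shrinks it by 2^2 = 4.
Top: 4(0.6966963453) − (0.6956626459) = 2.0911227353
Extrapolated: 2.0911227353 / 3 = 0.6970409118
Correction |R − A(h/2)| = 3.446e-04; gap |A(h/2) − A(h)| = 1.034e-03.

0.697041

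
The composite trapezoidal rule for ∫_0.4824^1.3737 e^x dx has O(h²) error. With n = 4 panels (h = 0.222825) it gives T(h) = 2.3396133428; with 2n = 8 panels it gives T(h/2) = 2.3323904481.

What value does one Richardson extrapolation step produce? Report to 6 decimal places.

2.329983

The method has order 2: 2^2 = 4.
4×2.3323904481 = 9.3295617924; 9.3295617924 − 2.3396133428 = 6.9899484496
6.9899484496 ÷ 3 = 2.3299828165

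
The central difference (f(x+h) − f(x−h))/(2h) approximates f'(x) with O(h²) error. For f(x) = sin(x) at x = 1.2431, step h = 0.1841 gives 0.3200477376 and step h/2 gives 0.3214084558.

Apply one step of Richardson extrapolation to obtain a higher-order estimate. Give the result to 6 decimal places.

r = 2: numerator weight 4, denominator 3.
Numerator 4×A(h/2) − A(h) = 4×0.3214084558 − 0.3200477376 = 0.9655860856
Denominator 4 − 1 = 3.
R = 0.9655860856/3 = 0.3218620285

0.321862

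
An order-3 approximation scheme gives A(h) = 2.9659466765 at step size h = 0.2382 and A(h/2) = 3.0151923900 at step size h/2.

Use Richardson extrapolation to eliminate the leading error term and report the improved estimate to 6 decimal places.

3.022227

r = 3, so 2^r = 8.
8×3.0151923900 = 24.1215391200; 24.1215391200 − 2.9659466765 = 21.1555924435
R = 21.1555924435/7 = 3.0222274919
Shift from A(h/2): +0.0070351019.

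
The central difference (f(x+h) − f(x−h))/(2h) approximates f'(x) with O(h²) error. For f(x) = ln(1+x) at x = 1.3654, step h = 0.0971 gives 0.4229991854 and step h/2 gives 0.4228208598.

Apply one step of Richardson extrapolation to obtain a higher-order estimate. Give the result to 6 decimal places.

Leading term ∝ h^2; use weight 4 = 2^2.
4*0.4228208598 = 1.6912834392; subtract 0.4229991854 → 1.2682842538
Denominator 4 − 1 = 3.
Result: 0.4227614179
Shift from A(h/2): −0.0000594419.

0.422761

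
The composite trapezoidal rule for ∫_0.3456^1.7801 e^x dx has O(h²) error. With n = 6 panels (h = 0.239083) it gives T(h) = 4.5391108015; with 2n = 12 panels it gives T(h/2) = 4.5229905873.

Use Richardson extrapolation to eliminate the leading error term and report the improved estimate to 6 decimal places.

4.517617

Leading term ∝ h^2; use weight 4 = 2^2.
4×4.5229905873 − 4.5391108015 = 13.5528515477
Divide by 2^2 − 1 = 3.
Result: 4.5176171826
Gap between inputs: 1.612e-02; correction applied: −0.0053734047.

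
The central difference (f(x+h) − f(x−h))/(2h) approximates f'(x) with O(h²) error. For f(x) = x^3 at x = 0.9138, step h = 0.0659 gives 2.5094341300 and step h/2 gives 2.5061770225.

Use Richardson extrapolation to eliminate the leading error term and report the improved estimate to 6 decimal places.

Leading term ∝ h^2; use weight 4 = 2^2.
4*2.5061770225 = 10.0247080900; subtract 2.5094341300 → 7.5152739600
Denominator 4 − 1 = 3.
Extrapolated: 7.5152739600 / 3 = 2.5050913200
Gap between inputs: 3.257e-03; correction applied: −0.0010857025.

2.505091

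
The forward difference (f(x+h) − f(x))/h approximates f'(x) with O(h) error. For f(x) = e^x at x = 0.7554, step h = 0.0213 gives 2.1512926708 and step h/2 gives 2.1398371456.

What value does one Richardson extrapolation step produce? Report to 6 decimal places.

2.128382

Error is O(h^1); halving h shrinks it by 2^1 = 2.
A(h/2) − A(h) = 2.1398371456 − 2.1512926708 = -0.0114555252
Divide by 2^1 − 1 = 1: (-0.0114555252)/1 = -0.0114555252
R = 2.1398371456 − 0.0114555252 = 2.1283816204
Gap between inputs: 1.146e-02; correction applied: −0.0114555252.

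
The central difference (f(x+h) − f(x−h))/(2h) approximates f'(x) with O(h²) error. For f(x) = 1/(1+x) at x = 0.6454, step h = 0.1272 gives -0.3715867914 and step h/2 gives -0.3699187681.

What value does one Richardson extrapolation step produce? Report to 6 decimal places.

Leading term ∝ h^2; use weight 4 = 2^2.
4×(-0.3699187681) − (-0.3715867914) = -1.1080882810
Denominator 4 − 1 = 3.
So the Richardson estimate is -0.3693627603.
Correction |R − A(h/2)| = 5.560e-04; gap |A(h/2) − A(h)| = 1.668e-03.

-0.369363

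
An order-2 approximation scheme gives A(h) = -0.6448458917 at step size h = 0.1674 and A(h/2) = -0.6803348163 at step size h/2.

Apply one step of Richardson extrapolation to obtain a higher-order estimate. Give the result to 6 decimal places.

-0.692164

r = 2, so 2^r = 4.
4*(-0.6803348163) = -2.7213392652; subtract (-0.6448458917) → -2.0764933735
R = (-2.0764933735)/3 = -0.6921644578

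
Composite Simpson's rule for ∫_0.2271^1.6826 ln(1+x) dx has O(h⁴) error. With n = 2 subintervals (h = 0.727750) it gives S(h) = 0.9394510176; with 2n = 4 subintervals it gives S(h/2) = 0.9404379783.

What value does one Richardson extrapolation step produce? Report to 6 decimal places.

Method order is 4; weight 2^4 = 16.
16*0.9404379783 − 0.9394510176 = 14.1075566352
(16*0.9404379783 − 0.9394510176)/(16 − 1) = 0.9405037757
Correction |R − A(h/2)| = 6.580e-05; gap |A(h/2) − A(h)| = 9.870e-04.

0.940504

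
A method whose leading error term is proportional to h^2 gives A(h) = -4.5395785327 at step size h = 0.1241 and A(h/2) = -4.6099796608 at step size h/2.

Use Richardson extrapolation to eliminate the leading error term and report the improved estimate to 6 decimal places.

r = 2: numerator weight 4, denominator 3.
A(h/2) − A(h) = -4.6099796608 − (-4.5395785327) = -0.0704011281
Correction (A(h/2) − A(h))/(4 − 1) = (-0.0704011281)/3 = -0.0234670427
R = -4.6099796608 − 0.0234670427 = -4.6334467035
Correction |R − A(h/2)| = 2.347e-02; gap |A(h/2) − A(h)| = 7.040e-02.

-4.633447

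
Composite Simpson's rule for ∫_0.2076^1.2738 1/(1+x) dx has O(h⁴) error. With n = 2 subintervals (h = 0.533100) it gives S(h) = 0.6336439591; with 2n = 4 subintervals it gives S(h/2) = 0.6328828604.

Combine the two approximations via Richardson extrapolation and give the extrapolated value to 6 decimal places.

Error is O(h^4); halving h shrinks it by 2^4 = 16.
Weighted: 10.1261257664 − 0.6336439591 = 9.4924818073
Denominator 16 − 1 = 15.
9.4924818073 ÷ 15 = 0.6328321205
Correction |R − A(h/2)| = 5.074e-05; gap |A(h/2) − A(h)| = 7.611e-04.

0.632832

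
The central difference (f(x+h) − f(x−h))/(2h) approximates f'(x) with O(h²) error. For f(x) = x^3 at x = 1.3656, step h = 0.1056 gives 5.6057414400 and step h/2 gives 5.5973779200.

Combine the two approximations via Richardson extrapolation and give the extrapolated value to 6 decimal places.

5.594590

Order 2 gives 2^r = 4 and 2^r − 1 = 3.
2^2×A(h/2) = 22.3895116800; minus A(h) gives 16.7837702400.
Divide by 2^2 − 1 = 3.
Result: 5.5945900800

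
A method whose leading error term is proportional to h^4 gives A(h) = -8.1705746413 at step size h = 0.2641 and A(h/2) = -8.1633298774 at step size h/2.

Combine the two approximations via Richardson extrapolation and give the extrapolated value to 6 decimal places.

-8.162847

Leading term ∝ h^4; use weight 16 = 2^4.
Difference of the inputs: -8.1633298774 − (-8.1705746413) = 0.0072447639
Correction (A(h/2) − A(h))/(16 − 1) = 0.0072447639/15 = 0.0004829843
R = A(h/2) + (A(h/2) − A(h))/15 = -8.1633298774 + 0.0004829843 = -8.1628468931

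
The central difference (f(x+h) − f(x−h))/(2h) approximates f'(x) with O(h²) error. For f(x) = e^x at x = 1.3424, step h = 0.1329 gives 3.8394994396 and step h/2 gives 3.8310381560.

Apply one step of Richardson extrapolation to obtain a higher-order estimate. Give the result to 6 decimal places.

3.828218

r = 2, so 2^r = 4.
Weighted: 15.3241526240 − 3.8394994396 = 11.4846531844
Divide by 2^2 − 1 = 3.
So the Richardson estimate is 3.8282177281.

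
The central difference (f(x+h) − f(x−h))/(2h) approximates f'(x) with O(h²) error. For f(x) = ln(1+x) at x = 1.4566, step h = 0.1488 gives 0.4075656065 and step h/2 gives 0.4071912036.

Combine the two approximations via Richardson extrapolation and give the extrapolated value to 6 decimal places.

0.407066

Method order is 2; weight 2^2 = 4.
A(h/2) − A(h) = 0.4071912036 − 0.4075656065 = -0.0003744029
Divide by 2^2 − 1 = 3: (-0.0003744029)/3 = -0.0001248010
R = A(h/2) + (A(h/2) − A(h))/3 = 0.4071912036 − 0.0001248010 = 0.4070664026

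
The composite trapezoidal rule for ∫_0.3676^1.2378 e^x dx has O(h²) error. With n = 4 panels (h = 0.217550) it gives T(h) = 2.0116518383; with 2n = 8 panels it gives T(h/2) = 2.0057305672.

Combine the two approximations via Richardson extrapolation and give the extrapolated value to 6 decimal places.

2.003757

Leading term ∝ h^2; use weight 4 = 2^2.
Numerator 4·A(h/2) − A(h) = 4·2.0057305672 − 2.0116518383 = 6.0112704305
Denominator 4 − 1 = 3.
Result: 2.0037568102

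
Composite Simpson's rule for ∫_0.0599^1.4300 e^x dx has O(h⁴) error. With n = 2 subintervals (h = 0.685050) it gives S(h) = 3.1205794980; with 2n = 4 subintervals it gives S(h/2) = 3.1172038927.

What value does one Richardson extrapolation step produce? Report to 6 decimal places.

Error is O(h^4); halving h shrinks it by 2^4 = 16.
Numerator 16 × A(h/2) − A(h) = 16 × 3.1172038927 − 3.1205794980 = 46.7546827852
Extrapolated: 46.7546827852 / 15 = 3.1169788523
Correction |R − A(h/2)| = 2.250e-04; gap |A(h/2) − A(h)| = 3.376e-03.

3.116979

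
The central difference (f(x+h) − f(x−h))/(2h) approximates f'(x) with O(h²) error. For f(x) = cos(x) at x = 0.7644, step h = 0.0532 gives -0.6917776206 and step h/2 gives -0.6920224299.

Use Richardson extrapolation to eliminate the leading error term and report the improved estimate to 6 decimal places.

-0.692104

Leading term ∝ h^2; use weight 4 = 2^2.
Top: 4(-0.6920224299) − (-0.6917776206) = -2.0763120990
Divide by 2^2 − 1 = 3.
(-2.0763120990) ÷ 3 = -0.6921040330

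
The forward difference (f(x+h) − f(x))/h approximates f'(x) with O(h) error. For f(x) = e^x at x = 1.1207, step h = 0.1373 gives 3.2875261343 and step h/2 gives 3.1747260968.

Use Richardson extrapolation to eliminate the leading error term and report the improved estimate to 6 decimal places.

r = 1: numerator weight 2, denominator 1.
2·3.1747260968 = 6.3494521936; subtract 3.2875261343 → 3.0619260593
3.0619260593 ÷ 1 = 3.0619260593
Correction |R − A(h/2)| = 1.128e-01; gap |A(h/2) − A(h)| = 1.128e-01.

3.061926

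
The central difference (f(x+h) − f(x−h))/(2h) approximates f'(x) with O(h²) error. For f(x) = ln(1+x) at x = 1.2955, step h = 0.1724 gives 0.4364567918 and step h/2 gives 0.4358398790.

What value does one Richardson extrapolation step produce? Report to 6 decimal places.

Method order is 2; weight 2^2 = 4.
Numerator 4·A(h/2) − A(h) = 4·0.4358398790 − 0.4364567918 = 1.3069027242
Extrapolated: 1.3069027242 / 3 = 0.4356342414
Shift from A(h/2): −0.0002056376.

0.435634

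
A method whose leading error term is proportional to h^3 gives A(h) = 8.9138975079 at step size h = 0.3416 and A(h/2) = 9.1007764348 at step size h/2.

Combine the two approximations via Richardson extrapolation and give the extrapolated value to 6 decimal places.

9.127473

Order 3 gives 2^r = 8 and 2^r − 1 = 7.
Difference of the inputs: 9.1007764348 − 8.9138975079 = 0.1868789269
Divide by 2^3 − 1 = 7: 0.1868789269/7 = 0.0266969896
R = A(h/2) + (A(h/2) − A(h))/7 = 9.1007764348 + 0.0266969896 = 9.1274734244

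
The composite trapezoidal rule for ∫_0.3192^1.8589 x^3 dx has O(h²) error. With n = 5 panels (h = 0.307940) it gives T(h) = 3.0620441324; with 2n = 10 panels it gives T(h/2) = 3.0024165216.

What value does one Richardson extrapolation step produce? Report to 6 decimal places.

Method order is 2; weight 2^2 = 4.
4·3.0024165216 = 12.0096660864; subtract 3.0620441324 → 8.9476219540
Divide by 2^2 − 1 = 3.
So the Richardson estimate is 2.9825406513.
Shift from A(h/2): −0.0198758703.

2.982541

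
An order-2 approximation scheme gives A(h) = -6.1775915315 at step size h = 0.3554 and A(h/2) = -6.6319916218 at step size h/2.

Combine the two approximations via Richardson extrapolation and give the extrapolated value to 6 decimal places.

Method order is 2; weight 2^2 = 4.
Weighted: (-26.5279664872) − (-6.1775915315) = -20.3503749557
(-20.3503749557) ÷ 3 = -6.7834583186

-6.783458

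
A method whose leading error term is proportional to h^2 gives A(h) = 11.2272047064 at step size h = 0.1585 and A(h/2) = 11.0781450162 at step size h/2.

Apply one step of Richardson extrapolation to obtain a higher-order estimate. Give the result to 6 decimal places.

11.028458

The method has order 2: 2^2 = 4.
Top: 4(11.0781450162) − (11.2272047064) = 33.0853753584
(4*11.0781450162 − 11.2272047064)/(4 − 1) = 11.0284584528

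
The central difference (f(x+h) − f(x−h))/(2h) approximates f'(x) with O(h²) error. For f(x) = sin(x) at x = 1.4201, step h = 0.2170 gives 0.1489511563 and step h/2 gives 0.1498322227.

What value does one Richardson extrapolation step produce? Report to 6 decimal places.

0.150126

r = 2: numerator weight 4, denominator 3.
Top: 4(0.1498322227) − (0.1489511563) = 0.4503777345
Divide by 2^2 − 1 = 3.
R = 0.4503777345/3 = 0.1501259115
Correction |R − A(h/2)| = 2.937e-04; gap |A(h/2) − A(h)| = 8.811e-04.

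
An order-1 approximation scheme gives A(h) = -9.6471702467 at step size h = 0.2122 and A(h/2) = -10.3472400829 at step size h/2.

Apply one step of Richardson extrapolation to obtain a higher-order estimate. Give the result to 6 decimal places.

Error is O(h^1); halving h shrinks it by 2^1 = 2.
Top: 2(-10.3472400829) − (-9.6471702467) = -11.0473099191
(-11.0473099191) ÷ 1 = -11.0473099191
Shift from A(h/2): −0.7000698362.

-11.047310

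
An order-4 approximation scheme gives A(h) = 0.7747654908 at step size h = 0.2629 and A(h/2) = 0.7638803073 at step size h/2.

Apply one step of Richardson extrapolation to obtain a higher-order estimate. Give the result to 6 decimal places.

0.763155

With r = 4 the leading error scales as h^4, so the weight is 2^4 = 16.
Difference of the inputs: 0.7638803073 − 0.7747654908 = -0.0108851835
Divide by 2^4 − 1 = 15: (-0.0108851835)/15 = -0.0007256789
R = A(h/2) + (A(h/2) − A(h))/15 = 0.7638803073 − 0.0007256789 = 0.7631546284
Correction |R − A(h/2)| = 7.257e-04; gap |A(h/2) − A(h)| = 1.089e-02.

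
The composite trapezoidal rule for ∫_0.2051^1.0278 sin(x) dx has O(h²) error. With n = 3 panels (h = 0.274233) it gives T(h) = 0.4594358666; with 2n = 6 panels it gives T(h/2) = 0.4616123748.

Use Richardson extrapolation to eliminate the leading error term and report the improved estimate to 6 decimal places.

r = 2, so 2^r = 4.
A(h/2) − A(h) = 0.4616123748 − 0.4594358666 = 0.0021765082
Correction (A(h/2) − A(h))/(4 − 1) = 0.0021765082/3 = 0.0007255027
R = 0.4616123748 + 0.0007255027 = 0.4623378775

0.462338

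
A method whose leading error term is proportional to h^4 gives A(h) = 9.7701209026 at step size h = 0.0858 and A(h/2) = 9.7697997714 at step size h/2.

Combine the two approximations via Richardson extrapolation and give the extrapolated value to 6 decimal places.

9.769778

r = 4: numerator weight 16, denominator 15.
A(h/2) − A(h) = 9.7697997714 − 9.7701209026 = -0.0003211312
Correction (A(h/2) − A(h))/(16 − 1) = (-0.0003211312)/15 = -0.0000214087
R = 9.7697997714 − 0.0000214087 = 9.7697783627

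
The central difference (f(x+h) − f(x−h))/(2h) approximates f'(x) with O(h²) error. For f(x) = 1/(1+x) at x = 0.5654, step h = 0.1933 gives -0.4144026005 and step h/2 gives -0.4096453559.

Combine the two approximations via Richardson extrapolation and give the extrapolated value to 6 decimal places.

With r = 2 the leading error scales as h^2, so the weight is 2^2 = 4.
Numerator 4×A(h/2) − A(h) = 4×(-0.4096453559) − (-0.4144026005) = -1.2241788231
R = (-1.2241788231)/3 = -0.4080596077

-0.408060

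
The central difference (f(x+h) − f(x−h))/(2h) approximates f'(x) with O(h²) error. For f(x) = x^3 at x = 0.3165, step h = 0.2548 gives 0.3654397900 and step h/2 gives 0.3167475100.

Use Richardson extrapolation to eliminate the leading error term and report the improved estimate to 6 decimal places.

Error is O(h^2); halving h shrinks it by 2^2 = 4.
4·0.3167475100 = 1.2669900400; subtract 0.3654397900 → 0.9015502500
Denominator 4 − 1 = 3.
(4·0.3167475100 − 0.3654397900)/(4 − 1) = 0.3005167500

0.300517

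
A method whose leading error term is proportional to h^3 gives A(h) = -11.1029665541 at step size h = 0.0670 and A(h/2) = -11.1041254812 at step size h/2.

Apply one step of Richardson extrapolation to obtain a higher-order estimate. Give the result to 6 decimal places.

-11.104291

Leading term ∝ h^3; use weight 8 = 2^3.
2^3·A(h/2) = -88.8330038496; minus A(h) gives -77.7300372955.
(8·(-11.1041254812) − (-11.1029665541))/(8 − 1) = -11.1042910422
Correction |R − A(h/2)| = 1.656e-04; gap |A(h/2) − A(h)| = 1.159e-03.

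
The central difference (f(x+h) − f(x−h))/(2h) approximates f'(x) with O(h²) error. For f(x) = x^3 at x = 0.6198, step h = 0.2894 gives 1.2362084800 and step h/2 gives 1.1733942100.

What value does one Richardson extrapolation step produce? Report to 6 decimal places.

Order 2 gives 2^r = 4 and 2^r − 1 = 3.
4*1.1733942100 = 4.6935768400; 4.6935768400 − 1.2362084800 = 3.4573683600
Denominator 4 − 1 = 3.
R = 3.4573683600/3 = 1.1524561200

1.152456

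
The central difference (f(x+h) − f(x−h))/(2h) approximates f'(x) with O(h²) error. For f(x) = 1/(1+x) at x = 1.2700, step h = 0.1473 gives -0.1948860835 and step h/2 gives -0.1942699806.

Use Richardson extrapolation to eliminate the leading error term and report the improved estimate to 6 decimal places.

Method order is 2; weight 2^2 = 4.
4*(-0.1942699806) − (-0.1948860835) = -0.5821938389
Divide by 2^2 − 1 = 3.
Result: -0.1940646130
Gap between inputs: 6.161e-04; correction applied: +0.0002053676.

-0.194065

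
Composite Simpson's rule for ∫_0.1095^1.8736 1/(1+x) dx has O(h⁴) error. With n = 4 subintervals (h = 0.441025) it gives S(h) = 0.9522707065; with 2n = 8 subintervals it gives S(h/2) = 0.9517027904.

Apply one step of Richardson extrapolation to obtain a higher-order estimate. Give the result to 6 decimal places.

Method order is 4; weight 2^4 = 16.
Weighted: 15.2272446464 − 0.9522707065 = 14.2749739399
14.2749739399 ÷ 15 = 0.9516649293

0.951665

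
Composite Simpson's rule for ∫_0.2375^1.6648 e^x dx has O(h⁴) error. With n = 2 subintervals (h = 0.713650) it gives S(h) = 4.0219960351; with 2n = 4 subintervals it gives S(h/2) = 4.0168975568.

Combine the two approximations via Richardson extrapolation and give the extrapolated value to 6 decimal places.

4.016558

Leading term ∝ h^4; use weight 16 = 2^4.
Weighted: 64.2703609088 − 4.0219960351 = 60.2483648737
Denominator 16 − 1 = 15.
So the Richardson estimate is 4.0165576582.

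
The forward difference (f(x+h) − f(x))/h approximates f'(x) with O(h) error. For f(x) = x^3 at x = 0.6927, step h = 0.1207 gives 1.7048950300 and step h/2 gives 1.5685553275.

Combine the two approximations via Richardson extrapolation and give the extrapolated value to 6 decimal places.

1.432216

r = 1, so 2^r = 2.
2 × 1.5685553275 = 3.1371106550; subtract 1.7048950300 → 1.4322156250
Divide by 2^1 − 1 = 1.
Extrapolated: 1.4322156250 / 1 = 1.4322156250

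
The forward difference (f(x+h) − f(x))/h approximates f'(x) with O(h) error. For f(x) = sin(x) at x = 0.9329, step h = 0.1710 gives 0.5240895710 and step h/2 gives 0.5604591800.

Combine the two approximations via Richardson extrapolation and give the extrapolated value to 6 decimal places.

Leading term ∝ h^1; use weight 2 = 2^1.
2*0.5604591800 − 0.5240895710 = 0.5968287890
Divide by 2^1 − 1 = 1.
R = 0.5968287890/1 = 0.5968287890
Correction |R − A(h/2)| = 3.637e-02; gap |A(h/2) − A(h)| = 3.637e-02.

0.596829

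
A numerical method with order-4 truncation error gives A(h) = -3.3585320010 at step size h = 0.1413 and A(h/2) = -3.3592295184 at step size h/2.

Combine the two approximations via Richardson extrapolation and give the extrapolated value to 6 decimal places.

With r = 4 the leading error scales as h^4, so the weight is 2^4 = 16.
16×(-3.3592295184) = -53.7476722944; (-53.7476722944) − (-3.3585320010) = -50.3891402934
Denominator 16 − 1 = 15.
Extrapolated: (-50.3891402934) / 15 = -3.3592760196

-3.359276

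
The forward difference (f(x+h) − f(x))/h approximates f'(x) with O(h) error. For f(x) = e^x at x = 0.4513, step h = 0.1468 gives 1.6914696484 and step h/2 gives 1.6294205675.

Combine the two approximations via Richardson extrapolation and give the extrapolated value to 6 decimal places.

r = 1: numerator weight 2, denominator 1.
Top: 2(1.6294205675) − (1.6914696484) = 1.5673714866
Denominator 2 − 1 = 1.
R = 1.5673714866/1 = 1.5673714866

1.567371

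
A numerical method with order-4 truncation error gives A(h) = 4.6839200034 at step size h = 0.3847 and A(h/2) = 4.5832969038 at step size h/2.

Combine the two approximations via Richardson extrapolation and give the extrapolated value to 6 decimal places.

Error is O(h^4); halving h shrinks it by 2^4 = 16.
16*4.5832969038 − 4.6839200034 = 68.6488304574
Denominator 16 − 1 = 15.
68.6488304574 ÷ 15 = 4.5765886972

4.576589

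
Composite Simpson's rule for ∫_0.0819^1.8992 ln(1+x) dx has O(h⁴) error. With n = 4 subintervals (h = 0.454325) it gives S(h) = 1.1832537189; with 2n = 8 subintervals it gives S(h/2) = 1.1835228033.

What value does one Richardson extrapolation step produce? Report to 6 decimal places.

1.183541

Error is O(h^4); halving h shrinks it by 2^4 = 16.
Numerator 16·A(h/2) − A(h) = 16·1.1835228033 − 1.1832537189 = 17.7531111339
Denominator 16 − 1 = 15.
Result: 1.1835407423
Correction |R − A(h/2)| = 1.794e-05; gap |A(h/2) − A(h)| = 2.691e-04.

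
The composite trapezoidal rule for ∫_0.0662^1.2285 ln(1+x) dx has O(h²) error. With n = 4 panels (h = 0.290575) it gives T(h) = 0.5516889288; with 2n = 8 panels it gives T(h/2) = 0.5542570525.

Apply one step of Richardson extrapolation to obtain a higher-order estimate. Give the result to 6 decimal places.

With r = 2 the leading error scales as h^2, so the weight is 2^2 = 4.
4*0.5542570525 − 0.5516889288 = 1.6653392812
Divide by 2^2 − 1 = 3.
(4*0.5542570525 − 0.5516889288)/(4 − 1) = 0.5551130937

0.555113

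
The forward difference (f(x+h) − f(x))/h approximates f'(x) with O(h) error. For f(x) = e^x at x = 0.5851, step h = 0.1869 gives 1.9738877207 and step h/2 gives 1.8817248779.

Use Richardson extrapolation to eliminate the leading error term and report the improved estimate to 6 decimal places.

1.789562

Method order is 1; weight 2^1 = 2.
2×1.8817248779 = 3.7634497558; 3.7634497558 − 1.9738877207 = 1.7895620351
Extrapolated: 1.7895620351 / 1 = 1.7895620351
Gap between inputs: 9.216e-02; correction applied: −0.0921628428.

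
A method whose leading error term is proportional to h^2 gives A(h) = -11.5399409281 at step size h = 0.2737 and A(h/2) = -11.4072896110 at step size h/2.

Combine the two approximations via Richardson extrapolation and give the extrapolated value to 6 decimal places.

Method order is 2; weight 2^2 = 4.
Top: 4(-11.4072896110) − (-11.5399409281) = -34.0892175159
(-34.0892175159) ÷ 3 = -11.3630725053
Correction |R − A(h/2)| = 4.422e-02; gap |A(h/2) − A(h)| = 1.327e-01.

-11.363073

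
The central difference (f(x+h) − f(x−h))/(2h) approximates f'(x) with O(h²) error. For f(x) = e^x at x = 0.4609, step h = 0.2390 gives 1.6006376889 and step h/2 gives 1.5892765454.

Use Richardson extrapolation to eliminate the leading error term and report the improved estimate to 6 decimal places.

1.585489

Leading term ∝ h^2; use weight 4 = 2^2.
Top: 4(1.5892765454) − (1.6006376889) = 4.7564684927
R = 4.7564684927/3 = 1.5854894976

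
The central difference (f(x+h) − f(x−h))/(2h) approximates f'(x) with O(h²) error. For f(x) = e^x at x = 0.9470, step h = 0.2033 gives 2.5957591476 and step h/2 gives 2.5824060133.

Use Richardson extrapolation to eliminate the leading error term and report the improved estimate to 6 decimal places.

2.577955

With r = 2 the leading error scales as h^2, so the weight is 2^2 = 4.
Top: 4(2.5824060133) − (2.5957591476) = 7.7338649056
Denominator 4 − 1 = 3.
Extrapolated: 7.7338649056 / 3 = 2.5779549685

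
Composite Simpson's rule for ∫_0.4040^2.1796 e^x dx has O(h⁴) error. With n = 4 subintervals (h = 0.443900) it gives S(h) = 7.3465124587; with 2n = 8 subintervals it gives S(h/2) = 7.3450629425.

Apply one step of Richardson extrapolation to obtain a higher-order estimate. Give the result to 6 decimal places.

r = 4, so 2^r = 16.
Numerator 16·A(h/2) − A(h) = 16·7.3450629425 − 7.3465124587 = 110.1744946213
Denominator 16 − 1 = 15.
R = 110.1744946213/15 = 7.3449663081
Gap between inputs: 1.450e-03; correction applied: −0.0000966344.

7.344966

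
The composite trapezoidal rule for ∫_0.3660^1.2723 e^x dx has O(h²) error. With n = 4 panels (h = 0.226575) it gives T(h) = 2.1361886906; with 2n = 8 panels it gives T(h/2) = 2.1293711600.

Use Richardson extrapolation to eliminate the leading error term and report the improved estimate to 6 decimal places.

2.127099

Order 2 gives 2^r = 4 and 2^r − 1 = 3.
Weighted: 8.5174846400 − 2.1361886906 = 6.3812959494
(4×2.1293711600 − 2.1361886906)/(4 − 1) = 2.1270986498
Correction |R − A(h/2)| = 2.273e-03; gap |A(h/2) − A(h)| = 6.818e-03.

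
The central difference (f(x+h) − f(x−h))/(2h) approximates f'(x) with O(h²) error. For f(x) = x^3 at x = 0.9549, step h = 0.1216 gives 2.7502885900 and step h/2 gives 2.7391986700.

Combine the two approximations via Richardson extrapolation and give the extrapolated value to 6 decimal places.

r = 2, so 2^r = 4.
4 × 2.7391986700 = 10.9567946800; subtract 2.7502885900 → 8.2065060900
Divide by 2^2 − 1 = 3.
8.2065060900 ÷ 3 = 2.7355020300

2.735502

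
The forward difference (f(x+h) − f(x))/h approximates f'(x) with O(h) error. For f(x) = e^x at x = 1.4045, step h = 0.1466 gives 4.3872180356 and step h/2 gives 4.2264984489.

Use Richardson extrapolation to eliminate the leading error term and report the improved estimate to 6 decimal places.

Method order is 1; weight 2^1 = 2.
Top: 2(4.2264984489) − (4.3872180356) = 4.0657788622
(2·4.2264984489 − 4.3872180356)/(2 − 1) = 4.0657788622
Correction |R − A(h/2)| = 1.607e-01; gap |A(h/2) − A(h)| = 1.607e-01.

4.065779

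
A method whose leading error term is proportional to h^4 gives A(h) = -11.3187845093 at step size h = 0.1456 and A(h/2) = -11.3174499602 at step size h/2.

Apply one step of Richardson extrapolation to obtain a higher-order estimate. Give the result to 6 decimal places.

-11.317361

Order 4 gives 2^r = 16 and 2^r − 1 = 15.
Weighted: (-181.0791993632) − (-11.3187845093) = -169.7604148539
(16*(-11.3174499602) − (-11.3187845093))/(16 − 1) = -11.3173609903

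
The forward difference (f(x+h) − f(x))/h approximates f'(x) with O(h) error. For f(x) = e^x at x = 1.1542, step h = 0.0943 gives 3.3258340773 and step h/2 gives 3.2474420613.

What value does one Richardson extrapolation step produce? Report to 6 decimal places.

3.169050

r = 1: numerator weight 2, denominator 1.
2·3.2474420613 = 6.4948841226; 6.4948841226 − 3.3258340773 = 3.1690500453
Denominator 2 − 1 = 1.
Extrapolated: 3.1690500453 / 1 = 3.1690500453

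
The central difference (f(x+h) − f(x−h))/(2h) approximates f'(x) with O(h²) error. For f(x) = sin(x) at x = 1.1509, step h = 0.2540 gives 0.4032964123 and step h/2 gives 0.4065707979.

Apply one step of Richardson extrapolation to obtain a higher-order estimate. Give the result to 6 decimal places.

Method order is 2; weight 2^2 = 4.
A(h/2) − A(h) = 0.4065707979 − 0.4032964123 = 0.0032743856
Divide by 2^2 − 1 = 3: 0.0032743856/3 = 0.0010914619
R = 0.4065707979 + 0.0010914619 = 0.4076622598
Gap between inputs: 3.274e-03; correction applied: +0.0010914619.

0.407662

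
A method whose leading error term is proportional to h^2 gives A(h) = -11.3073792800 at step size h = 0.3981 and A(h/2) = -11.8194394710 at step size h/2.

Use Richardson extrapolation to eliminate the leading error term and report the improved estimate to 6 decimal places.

Error is O(h^2); halving h shrinks it by 2^2 = 4.
4×(-11.8194394710) = -47.2777578840; subtract (-11.3073792800) → -35.9703786040
Denominator 4 − 1 = 3.
(-35.9703786040) ÷ 3 = -11.9901262013
Shift from A(h/2): −0.1706867303.

-11.990126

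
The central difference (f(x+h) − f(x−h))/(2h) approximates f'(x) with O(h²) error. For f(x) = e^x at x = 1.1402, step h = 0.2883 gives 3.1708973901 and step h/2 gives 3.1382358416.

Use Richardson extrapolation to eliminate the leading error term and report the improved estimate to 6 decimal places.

3.127349

Order 2 gives 2^r = 4 and 2^r − 1 = 3.
4×3.1382358416 = 12.5529433664; subtract 3.1708973901 → 9.3820459763
9.3820459763 ÷ 3 = 3.1273486588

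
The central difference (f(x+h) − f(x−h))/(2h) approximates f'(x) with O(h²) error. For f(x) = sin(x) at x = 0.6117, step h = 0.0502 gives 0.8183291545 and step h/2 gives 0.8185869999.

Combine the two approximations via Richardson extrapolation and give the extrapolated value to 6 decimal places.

Error is O(h^2); halving h shrinks it by 2^2 = 4.
4·0.8185869999 − 0.8183291545 = 2.4560188451
2.4560188451 ÷ 3 = 0.8186729484

0.818673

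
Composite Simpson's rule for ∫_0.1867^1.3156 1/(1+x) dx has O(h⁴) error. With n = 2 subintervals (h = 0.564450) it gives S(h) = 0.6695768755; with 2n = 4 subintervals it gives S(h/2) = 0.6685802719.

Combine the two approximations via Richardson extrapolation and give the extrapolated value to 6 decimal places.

0.668514

With r = 4 the leading error scales as h^4, so the weight is 2^4 = 16.
16 × 0.6685802719 − 0.6695768755 = 10.0277074749
Divide by 2^4 − 1 = 15.
10.0277074749 ÷ 15 = 0.6685138317
Gap between inputs: 9.966e-04; correction applied: −0.0000664402.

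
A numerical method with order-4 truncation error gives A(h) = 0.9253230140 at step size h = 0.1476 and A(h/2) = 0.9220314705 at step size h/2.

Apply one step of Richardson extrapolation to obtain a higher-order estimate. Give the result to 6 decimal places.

Order 4 gives 2^r = 16 and 2^r − 1 = 15.
16*0.9220314705 = 14.7525035280; 14.7525035280 − 0.9253230140 = 13.8271805140
Denominator 16 − 1 = 15.
Extrapolated: 13.8271805140 / 15 = 0.9218120343

0.921812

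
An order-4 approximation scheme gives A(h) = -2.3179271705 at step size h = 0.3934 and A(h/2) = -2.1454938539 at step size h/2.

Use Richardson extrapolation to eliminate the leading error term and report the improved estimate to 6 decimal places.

-2.133998

r = 4, so 2^r = 16.
16 × (-2.1454938539) − (-2.3179271705) = -32.0099744919
R = (-32.0099744919)/15 = -2.1339982995
Shift from A(h/2): +0.0114955544.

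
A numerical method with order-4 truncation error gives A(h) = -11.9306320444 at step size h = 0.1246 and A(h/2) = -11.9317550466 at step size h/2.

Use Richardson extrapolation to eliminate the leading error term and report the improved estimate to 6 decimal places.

r = 4: numerator weight 16, denominator 15.
Numerator 16*A(h/2) − A(h) = 16*(-11.9317550466) − (-11.9306320444) = -178.9774487012
Extrapolated: (-178.9774487012) / 15 = -11.9318299134
Gap between inputs: 1.123e-03; correction applied: −0.0000748668.

-11.931830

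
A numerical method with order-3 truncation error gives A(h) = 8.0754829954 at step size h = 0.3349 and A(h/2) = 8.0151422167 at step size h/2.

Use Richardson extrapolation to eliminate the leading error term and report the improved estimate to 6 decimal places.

8.006522

r = 3: numerator weight 8, denominator 7.
Numerator 8·A(h/2) − A(h) = 8·8.0151422167 − 8.0754829954 = 56.0456547382
56.0456547382 ÷ 7 = 8.0065221055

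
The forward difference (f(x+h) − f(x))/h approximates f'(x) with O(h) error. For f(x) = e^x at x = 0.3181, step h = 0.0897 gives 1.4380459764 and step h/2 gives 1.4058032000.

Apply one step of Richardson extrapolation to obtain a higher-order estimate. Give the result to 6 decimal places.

With r = 1 the leading error scales as h^1, so the weight is 2^1 = 2.
2 × 1.4058032000 = 2.8116064000; subtract 1.4380459764 → 1.3735604236
Divide by 2^1 − 1 = 1.
Result: 1.3735604236
Correction |R − A(h/2)| = 3.224e-02; gap |A(h/2) − A(h)| = 3.224e-02.

1.373560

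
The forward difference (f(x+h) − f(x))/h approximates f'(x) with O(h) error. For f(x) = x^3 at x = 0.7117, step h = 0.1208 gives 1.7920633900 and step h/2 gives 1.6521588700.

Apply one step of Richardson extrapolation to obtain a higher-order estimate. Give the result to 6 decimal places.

Order 1 gives 2^r = 2 and 2^r − 1 = 1.
2·1.6521588700 = 3.3043177400; 3.3043177400 − 1.7920633900 = 1.5122543500
R = 1.5122543500/1 = 1.5122543500

1.512254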